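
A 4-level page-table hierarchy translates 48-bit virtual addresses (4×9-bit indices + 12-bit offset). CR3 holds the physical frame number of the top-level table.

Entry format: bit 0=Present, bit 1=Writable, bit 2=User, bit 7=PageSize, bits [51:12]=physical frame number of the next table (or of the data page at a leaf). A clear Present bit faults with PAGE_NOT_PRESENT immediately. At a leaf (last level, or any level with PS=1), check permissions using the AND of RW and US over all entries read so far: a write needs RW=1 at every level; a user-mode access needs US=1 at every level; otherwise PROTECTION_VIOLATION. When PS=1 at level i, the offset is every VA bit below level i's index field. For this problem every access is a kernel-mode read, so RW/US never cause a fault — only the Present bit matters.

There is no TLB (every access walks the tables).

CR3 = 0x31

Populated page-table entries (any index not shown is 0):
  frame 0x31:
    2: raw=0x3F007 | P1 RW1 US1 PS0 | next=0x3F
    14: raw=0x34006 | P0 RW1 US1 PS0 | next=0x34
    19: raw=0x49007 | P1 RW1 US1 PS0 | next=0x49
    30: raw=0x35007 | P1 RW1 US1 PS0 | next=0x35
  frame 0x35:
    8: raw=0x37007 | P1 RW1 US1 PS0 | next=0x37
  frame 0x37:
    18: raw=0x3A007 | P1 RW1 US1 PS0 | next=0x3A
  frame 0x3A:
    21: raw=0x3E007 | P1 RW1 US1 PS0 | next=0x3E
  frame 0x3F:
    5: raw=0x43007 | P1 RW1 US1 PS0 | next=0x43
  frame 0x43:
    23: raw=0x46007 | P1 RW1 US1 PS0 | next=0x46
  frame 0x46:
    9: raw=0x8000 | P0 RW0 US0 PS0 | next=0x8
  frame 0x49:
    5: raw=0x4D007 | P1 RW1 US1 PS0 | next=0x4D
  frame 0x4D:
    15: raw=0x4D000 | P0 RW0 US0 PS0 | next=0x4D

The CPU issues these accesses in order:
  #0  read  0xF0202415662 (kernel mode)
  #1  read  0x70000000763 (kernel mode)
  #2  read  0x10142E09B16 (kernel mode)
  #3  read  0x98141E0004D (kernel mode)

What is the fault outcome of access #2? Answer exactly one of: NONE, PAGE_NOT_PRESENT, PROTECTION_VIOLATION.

Walk each access:
#0 VA=0xF0202415662 (r,kernel):
  [0] read 0x31 idx=30: raw=0x35007 flags P=1 W=1 U=1 S=0
  [1] read 0x35 idx=8: raw=0x37007 flags P=1 W=1 U=1 S=0
  [2] read 0x37 idx=18: raw=0x3A007 flags P=1 W=1 U=1 S=0
  [3] read 0x3A idx=21: raw=0x3E007 flags P=1 W=1 U=1 S=0
  ⇒ phys 0x3E662  [4 reads]
#1 VA=0x70000000763 (r,kernel):
  [0] read 0x31 idx=14: raw=0x34006 flags P=0 W=1 U=1 S=0
  ✗ PAGE_NOT_PRESENT  [1 reads]
#2 VA=0x10142E09B16 (r,kernel):
  [0] read 0x31 idx=2: raw=0x3F007 flags P=1 W=1 U=1 S=0
  [1] read 0x3F idx=5: raw=0x43007 flags P=1 W=1 U=1 S=0
  [2] read 0x43 idx=23: raw=0x46007 flags P=1 W=1 U=1 S=0
  [3] read 0x46 idx=9: raw=0x8000 flags P=0 W=0 U=0 S=0
  ✗ PAGE_NOT_PRESENT  [4 reads]
#3 VA=0x98141E0004D (r,kernel):
  [0] read 0x31 idx=19: raw=0x49007 flags P=1 W=1 U=1 S=0
  [1] read 0x49 idx=5: raw=0x4D007 flags P=1 W=1 U=1 S=0
  [2] read 0x4D idx=15: raw=0x4D000 flags P=0 W=0 U=0 S=0
  ✗ PAGE_NOT_PRESENT  [3 reads]

Access #2 fault: PAGE_NOT_PRESENT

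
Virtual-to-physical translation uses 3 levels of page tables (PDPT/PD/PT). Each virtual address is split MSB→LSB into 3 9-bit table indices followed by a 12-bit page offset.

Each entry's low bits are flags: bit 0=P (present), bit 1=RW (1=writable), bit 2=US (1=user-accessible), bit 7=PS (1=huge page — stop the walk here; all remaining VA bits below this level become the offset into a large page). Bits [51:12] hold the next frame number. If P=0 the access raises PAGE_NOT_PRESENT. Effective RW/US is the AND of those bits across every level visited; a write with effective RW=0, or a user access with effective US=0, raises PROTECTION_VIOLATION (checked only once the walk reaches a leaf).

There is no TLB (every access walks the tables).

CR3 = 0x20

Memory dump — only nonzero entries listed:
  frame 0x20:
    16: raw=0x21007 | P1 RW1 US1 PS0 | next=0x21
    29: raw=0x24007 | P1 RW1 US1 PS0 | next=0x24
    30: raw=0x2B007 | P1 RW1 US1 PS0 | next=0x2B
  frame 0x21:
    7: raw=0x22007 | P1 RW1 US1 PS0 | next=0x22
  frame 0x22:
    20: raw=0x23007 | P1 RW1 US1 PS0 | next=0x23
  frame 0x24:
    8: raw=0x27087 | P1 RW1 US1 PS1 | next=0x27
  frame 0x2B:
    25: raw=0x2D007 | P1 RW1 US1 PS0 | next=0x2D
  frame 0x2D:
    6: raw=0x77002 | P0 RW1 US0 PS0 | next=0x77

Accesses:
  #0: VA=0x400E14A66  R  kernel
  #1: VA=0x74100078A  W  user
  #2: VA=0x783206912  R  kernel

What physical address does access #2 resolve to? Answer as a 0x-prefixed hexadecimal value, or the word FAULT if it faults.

Trace:
#0 VA=0x400E14A66 (r,kernel):
  lvl0: tbl 0x20, slot 16 ⇒ 0x21007 (P1/RW1/US1/PS0)
  lvl1: tbl 0x21, slot 7 ⇒ 0x22007 (P1/RW1/US1/PS0)
  lvl2: tbl 0x22, slot 20 ⇒ 0x23007 (P1/RW1/US1/PS0)
  ✓ 0x23A66  — 3 lookups
#1 VA=0x74100078A (w,user):
  lvl0: tbl 0x20, slot 29 ⇒ 0x24007 (P1/RW1/US1/PS0)
  lvl1: tbl 0x24, slot 8 ⇒ 0x27087 (P1/RW1/US1/PS1)
  ✓ 0x2778A (huge @L1)  — 2 lookups
#2 VA=0x783206912 (r,kernel):
  lvl0: tbl 0x20, slot 30 ⇒ 0x2B007 (P1/RW1/US1/PS0)
  lvl1: tbl 0x2B, slot 25 ⇒ 0x2D007 (P1/RW1/US1/PS0)
  lvl2: tbl 0x2D, slot 6 ⇒ 0x77002 (P0/RW1/US0/PS0)
  → PAGE_NOT_PRESENT  (3 entries read)

Access #2 PA: FAULT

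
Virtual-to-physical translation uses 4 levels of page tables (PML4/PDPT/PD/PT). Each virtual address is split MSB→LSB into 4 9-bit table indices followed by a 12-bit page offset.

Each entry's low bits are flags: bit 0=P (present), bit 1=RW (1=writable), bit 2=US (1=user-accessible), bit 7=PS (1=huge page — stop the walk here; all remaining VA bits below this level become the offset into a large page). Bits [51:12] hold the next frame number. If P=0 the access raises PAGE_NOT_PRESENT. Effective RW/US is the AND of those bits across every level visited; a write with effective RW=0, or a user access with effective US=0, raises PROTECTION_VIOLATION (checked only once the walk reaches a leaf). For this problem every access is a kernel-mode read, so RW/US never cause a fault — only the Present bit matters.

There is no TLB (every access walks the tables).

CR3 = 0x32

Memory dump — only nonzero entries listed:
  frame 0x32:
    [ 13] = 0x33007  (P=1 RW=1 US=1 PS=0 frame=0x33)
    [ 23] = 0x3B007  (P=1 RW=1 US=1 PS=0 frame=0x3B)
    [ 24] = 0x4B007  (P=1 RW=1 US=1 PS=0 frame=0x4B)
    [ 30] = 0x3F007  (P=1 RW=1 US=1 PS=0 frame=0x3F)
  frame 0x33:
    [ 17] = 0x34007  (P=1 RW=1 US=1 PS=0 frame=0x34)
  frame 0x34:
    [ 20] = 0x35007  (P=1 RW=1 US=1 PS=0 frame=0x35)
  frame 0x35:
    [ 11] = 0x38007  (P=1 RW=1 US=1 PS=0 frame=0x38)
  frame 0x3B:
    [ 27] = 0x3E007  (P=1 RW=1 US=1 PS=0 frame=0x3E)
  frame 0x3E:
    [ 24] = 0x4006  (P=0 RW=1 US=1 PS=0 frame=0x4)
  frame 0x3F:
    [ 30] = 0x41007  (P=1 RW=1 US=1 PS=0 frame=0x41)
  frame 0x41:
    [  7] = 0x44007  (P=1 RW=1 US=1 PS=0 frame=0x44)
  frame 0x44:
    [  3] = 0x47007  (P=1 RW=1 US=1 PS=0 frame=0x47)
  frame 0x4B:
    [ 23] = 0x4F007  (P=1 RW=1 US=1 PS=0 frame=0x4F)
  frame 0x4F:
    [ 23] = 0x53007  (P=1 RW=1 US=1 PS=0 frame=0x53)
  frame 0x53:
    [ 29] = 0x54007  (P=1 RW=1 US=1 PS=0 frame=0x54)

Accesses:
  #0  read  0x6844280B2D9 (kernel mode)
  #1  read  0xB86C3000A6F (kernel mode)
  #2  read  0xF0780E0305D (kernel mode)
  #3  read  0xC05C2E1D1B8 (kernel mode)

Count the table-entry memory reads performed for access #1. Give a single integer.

Trace:
#0 VA=0x6844280B2D9 (r,kernel):
  L0 @0x32[13] → 0x33007  P=1,RW=1,US=1,PS=0
  L1 @0x33[17] → 0x34007  P=1,RW=1,US=1,PS=0
  L2 @0x34[20] → 0x35007  P=1,RW=1,US=1,PS=0
  L3 @0x35[11] → 0x38007  P=1,RW=1,US=1,PS=0
  ⇒ phys 0x382D9  [4 reads]
#1 VA=0xB86C3000A6F (r,kernel):
  L0 @0x32[23] → 0x3B007  P=1,RW=1,US=1,PS=0
  L1 @0x3B[27] → 0x3E007  P=1,RW=1,US=1,PS=0
  L2 @0x3E[24] → 0x4006  P=0,RW=1,US=1,PS=0
  ✗ PAGE_NOT_PRESENT  [3 reads]
#2 VA=0xF0780E0305D (r,kernel):
  L0 @0x32[30] → 0x3F007  P=1,RW=1,US=1,PS=0
  L1 @0x3F[30] → 0x41007  P=1,RW=1,US=1,PS=0
  L2 @0x41[7] → 0x44007  P=1,RW=1,US=1,PS=0
  L3 @0x44[3] → 0x47007  P=1,RW=1,US=1,PS=0
  ⇒ phys 0x4705D  [4 reads]
#3 VA=0xC05C2E1D1B8 (r,kernel):
  L0 @0x32[24] → 0x4B007  P=1,RW=1,US=1,PS=0
  L1 @0x4B[23] → 0x4F007  P=1,RW=1,US=1,PS=0
  L2 @0x4F[23] → 0x53007  P=1,RW=1,US=1,PS=0
  L3 @0x53[29] → 0x54007  P=1,RW=1,US=1,PS=0
  ⇒ phys 0x541B8  [4 reads]

Entries read for #1: 3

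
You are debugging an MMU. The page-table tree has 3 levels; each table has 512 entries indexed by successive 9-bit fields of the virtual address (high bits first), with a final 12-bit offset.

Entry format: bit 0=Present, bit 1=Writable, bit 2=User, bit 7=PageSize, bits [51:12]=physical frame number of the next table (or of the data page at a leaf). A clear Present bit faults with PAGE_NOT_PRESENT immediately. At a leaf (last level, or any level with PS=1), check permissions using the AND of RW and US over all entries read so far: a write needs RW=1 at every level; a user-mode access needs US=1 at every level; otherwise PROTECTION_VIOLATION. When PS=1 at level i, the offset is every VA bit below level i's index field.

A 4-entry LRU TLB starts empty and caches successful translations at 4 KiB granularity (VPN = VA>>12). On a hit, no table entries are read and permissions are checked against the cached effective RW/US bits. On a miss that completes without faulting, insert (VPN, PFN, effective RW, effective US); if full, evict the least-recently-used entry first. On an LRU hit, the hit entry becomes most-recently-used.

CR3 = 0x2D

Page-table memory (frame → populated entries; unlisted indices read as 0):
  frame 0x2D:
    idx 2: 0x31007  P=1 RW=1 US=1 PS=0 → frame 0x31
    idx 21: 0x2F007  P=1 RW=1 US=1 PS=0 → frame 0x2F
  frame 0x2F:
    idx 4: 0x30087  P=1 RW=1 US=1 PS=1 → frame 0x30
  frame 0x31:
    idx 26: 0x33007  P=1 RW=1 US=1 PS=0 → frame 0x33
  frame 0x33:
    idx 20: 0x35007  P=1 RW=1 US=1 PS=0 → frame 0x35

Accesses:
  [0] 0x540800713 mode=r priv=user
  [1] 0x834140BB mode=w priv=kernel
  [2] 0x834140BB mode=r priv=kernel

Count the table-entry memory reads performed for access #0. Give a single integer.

Per-access translation:
#0 VA=0x540800713 (r,user):
  L0 @0x2D[21] → 0x2F007  P=1,RW=1,US=1,PS=0
  L1 @0x2F[4] → 0x30087  P=1,RW=1,US=1,PS=1
  ✓ 0x30713 (huge @L1)  — 2 lookups
#1 VA=0x834140BB (w,kernel):
  L0 @0x2D[2] → 0x31007  P=1,RW=1,US=1,PS=0
  L1 @0x31[26] → 0x33007  P=1,RW=1,US=1,PS=0
  L2 @0x33[20] → 0x35007  P=1,RW=1,US=1,PS=0
  ✓ 0x350BB  — 3 lookups
#2 VA=0x834140BB (r,kernel):
  TLB hit vpn=0x83414 → PA=0x350BB

Entries read for #0: 2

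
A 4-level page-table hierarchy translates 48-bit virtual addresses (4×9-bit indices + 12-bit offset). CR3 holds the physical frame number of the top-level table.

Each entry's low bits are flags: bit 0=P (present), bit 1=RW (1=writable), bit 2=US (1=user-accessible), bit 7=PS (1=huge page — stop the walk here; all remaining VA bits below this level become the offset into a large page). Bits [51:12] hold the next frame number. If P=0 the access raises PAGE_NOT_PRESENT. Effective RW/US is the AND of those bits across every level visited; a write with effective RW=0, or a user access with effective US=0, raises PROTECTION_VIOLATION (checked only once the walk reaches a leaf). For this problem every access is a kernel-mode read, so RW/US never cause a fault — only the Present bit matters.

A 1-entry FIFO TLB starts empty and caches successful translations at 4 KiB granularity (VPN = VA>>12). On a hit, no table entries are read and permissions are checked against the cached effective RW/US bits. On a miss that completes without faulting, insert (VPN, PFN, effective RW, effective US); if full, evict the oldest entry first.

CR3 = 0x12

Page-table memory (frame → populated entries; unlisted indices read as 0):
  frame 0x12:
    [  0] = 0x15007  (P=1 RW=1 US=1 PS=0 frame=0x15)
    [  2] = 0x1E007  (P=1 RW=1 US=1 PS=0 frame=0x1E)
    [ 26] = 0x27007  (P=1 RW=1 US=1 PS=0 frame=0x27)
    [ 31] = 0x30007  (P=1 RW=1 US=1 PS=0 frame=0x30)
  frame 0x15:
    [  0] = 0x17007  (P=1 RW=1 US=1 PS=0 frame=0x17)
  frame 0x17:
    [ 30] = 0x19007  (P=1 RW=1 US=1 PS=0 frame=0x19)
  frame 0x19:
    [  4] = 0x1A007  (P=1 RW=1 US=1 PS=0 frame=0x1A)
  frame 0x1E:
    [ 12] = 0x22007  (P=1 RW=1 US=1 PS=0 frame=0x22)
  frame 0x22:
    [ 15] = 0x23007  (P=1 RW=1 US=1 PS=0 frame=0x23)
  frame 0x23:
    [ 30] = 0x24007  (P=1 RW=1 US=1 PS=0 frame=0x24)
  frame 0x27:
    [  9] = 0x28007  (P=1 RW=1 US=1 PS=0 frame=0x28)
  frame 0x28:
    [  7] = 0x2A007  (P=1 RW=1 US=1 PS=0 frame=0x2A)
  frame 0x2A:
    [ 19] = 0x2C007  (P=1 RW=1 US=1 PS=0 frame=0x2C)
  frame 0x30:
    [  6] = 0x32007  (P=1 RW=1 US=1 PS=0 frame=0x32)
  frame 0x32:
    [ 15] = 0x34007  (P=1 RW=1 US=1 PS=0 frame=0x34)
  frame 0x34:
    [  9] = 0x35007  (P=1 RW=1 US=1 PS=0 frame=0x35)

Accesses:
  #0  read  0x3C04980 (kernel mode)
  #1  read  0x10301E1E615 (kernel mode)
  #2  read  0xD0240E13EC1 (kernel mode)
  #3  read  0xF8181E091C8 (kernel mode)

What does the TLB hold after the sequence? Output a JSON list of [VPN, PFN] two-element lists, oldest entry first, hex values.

Walk each access:
#0 VA=0x3C04980 (r,kernel):
  L0 @0x12[0] → 0x15007  P=1,RW=1,US=1,PS=0
  L1 @0x15[0] → 0x17007  P=1,RW=1,US=1,PS=0
  L2 @0x17[30] → 0x19007  P=1,RW=1,US=1,PS=0
  L3 @0x19[4] → 0x1A007  P=1,RW=1,US=1,PS=0
  ✓ 0x1A980  — 4 lookups
#1 VA=0x10301E1E615 (r,kernel):
  L0 @0x12[2] → 0x1E007  P=1,RW=1,US=1,PS=0
  L1 @0x1E[12] → 0x22007  P=1,RW=1,US=1,PS=0
  L2 @0x22[15] → 0x23007  P=1,RW=1,US=1,PS=0
  L3 @0x23[30] → 0x24007  P=1,RW=1,US=1,PS=0
  ✓ 0x24615  — 4 lookups
#2 VA=0xD0240E13EC1 (r,kernel):
  L0 @0x12[26] → 0x27007  P=1,RW=1,US=1,PS=0
  L1 @0x27[9] → 0x28007  P=1,RW=1,US=1,PS=0
  L2 @0x28[7] → 0x2A007  P=1,RW=1,US=1,PS=0
  L3 @0x2A[19] → 0x2C007  P=1,RW=1,US=1,PS=0
  ✓ 0x2CEC1  — 4 lookups
#3 VA=0xF8181E091C8 (r,kernel):
  L0 @0x12[31] → 0x30007  P=1,RW=1,US=1,PS=0
  L1 @0x30[6] → 0x32007  P=1,RW=1,US=1,PS=0
  L2 @0x32[15] → 0x34007  P=1,RW=1,US=1,PS=0
  L3 @0x34[9] → 0x35007  P=1,RW=1,US=1,PS=0
  ✓ 0x351C8  — 4 lookups

TLB: [["0xF8181E09", "0x35"]]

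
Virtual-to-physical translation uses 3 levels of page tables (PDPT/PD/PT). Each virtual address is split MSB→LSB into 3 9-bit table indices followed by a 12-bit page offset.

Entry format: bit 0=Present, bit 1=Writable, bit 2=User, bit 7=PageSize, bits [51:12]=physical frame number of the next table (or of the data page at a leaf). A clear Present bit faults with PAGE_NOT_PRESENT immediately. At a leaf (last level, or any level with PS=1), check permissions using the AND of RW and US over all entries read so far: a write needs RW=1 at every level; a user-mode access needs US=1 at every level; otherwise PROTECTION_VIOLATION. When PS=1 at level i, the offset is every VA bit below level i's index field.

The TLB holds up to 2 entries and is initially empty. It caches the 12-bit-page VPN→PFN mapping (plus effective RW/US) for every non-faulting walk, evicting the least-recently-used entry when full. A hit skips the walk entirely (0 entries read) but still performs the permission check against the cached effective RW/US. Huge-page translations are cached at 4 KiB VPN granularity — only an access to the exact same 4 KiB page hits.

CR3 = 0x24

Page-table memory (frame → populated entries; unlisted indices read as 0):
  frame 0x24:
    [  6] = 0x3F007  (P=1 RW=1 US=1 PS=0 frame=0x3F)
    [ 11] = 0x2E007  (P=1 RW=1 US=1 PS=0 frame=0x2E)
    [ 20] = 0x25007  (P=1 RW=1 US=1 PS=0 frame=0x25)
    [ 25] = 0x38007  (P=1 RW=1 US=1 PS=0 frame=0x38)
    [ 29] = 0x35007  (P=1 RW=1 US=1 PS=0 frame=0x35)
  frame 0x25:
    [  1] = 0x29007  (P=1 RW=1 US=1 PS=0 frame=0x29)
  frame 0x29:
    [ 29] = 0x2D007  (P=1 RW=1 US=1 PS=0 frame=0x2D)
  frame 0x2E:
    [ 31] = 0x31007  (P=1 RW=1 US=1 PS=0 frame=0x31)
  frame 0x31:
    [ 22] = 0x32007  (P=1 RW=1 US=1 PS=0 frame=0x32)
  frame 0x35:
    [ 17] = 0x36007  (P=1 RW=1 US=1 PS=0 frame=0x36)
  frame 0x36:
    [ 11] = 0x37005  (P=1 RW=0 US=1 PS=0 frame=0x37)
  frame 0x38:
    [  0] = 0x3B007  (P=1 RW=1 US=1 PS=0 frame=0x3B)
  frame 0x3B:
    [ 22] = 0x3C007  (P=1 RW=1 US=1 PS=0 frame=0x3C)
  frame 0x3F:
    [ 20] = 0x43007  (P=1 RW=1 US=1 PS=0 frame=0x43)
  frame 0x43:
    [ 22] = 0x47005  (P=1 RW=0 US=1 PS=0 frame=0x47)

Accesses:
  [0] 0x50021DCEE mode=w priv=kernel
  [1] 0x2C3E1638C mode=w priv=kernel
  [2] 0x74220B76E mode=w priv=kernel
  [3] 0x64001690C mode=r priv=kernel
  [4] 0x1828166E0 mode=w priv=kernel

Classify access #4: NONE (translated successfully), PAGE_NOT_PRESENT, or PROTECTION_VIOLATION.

Per-access translation:
#0 VA=0x50021DCEE (w,kernel):
  L0: frame=0x24 idx=20 entry=0x25007 [P=1 RW=1 US=1 PS=0]
  L1: frame=0x25 idx=1 entry=0x29007 [P=1 RW=1 US=1 PS=0]
  L2: frame=0x29 idx=29 entry=0x2D007 [P=1 RW=1 US=1 PS=0]
  ✓ 0x2DCEE  — 3 lookups
#1 VA=0x2C3E1638C (w,kernel):
  L0: frame=0x24 idx=11 entry=0x2E007 [P=1 RW=1 US=1 PS=0]
  L1: frame=0x2E idx=31 entry=0x31007 [P=1 RW=1 US=1 PS=0]
  L2: frame=0x31 idx=22 entry=0x32007 [P=1 RW=1 US=1 PS=0]
  ✓ 0x3238C  — 3 lookups
#2 VA=0x74220B76E (w,kernel):
  L0: frame=0x24 idx=29 entry=0x35007 [P=1 RW=1 US=1 PS=0]
  L1: frame=0x35 idx=17 entry=0x36007 [P=1 RW=1 US=1 PS=0]
  L2: frame=0x36 idx=11 entry=0x37005 [P=1 RW=0 US=1 PS=0]
  → PROTECTION_VIOLATION  (3 entries read)
#3 VA=0x64001690C (r,kernel):
  L0: frame=0x24 idx=25 entry=0x38007 [P=1 RW=1 US=1 PS=0]
  L1: frame=0x38 idx=0 entry=0x3B007 [P=1 RW=1 US=1 PS=0]
  L2: frame=0x3B idx=22 entry=0x3C007 [P=1 RW=1 US=1 PS=0]
  ✓ 0x3C90C  — 3 lookups
#4 VA=0x1828166E0 (w,kernel):
  L0: frame=0x24 idx=6 entry=0x3F007 [P=1 RW=1 US=1 PS=0]
  L1: frame=0x3F idx=20 entry=0x43007 [P=1 RW=1 US=1 PS=0]
  L2: frame=0x43 idx=22 entry=0x47005 [P=1 RW=0 US=1 PS=0]
  → PROTECTION_VIOLATION  (3 entries read)

Access #4 fault: PROTECTION_VIOLATION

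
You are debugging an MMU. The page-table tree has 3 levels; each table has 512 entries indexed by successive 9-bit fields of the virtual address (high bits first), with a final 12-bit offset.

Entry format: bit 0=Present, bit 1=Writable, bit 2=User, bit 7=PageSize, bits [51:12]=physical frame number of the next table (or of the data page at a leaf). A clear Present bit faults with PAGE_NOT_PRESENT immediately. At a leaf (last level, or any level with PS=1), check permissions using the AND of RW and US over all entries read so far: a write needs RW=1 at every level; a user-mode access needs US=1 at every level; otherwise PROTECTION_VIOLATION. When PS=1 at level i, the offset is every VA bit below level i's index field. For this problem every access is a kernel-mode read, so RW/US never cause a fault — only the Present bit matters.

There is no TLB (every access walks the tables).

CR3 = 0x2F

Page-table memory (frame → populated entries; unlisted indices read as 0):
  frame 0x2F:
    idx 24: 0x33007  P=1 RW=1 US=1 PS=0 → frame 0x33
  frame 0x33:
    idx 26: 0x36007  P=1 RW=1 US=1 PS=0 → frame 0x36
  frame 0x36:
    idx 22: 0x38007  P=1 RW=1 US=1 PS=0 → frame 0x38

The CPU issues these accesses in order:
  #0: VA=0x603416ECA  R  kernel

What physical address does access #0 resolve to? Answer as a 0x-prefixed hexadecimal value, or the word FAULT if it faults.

Trace:
#0 VA=0x603416ECA (r,kernel):
  lvl0: tbl 0x2F, slot 24 ⇒ 0x33007 (P1/RW1/US1/PS0)
  lvl1: tbl 0x33, slot 26 ⇒ 0x36007 (P1/RW1/US1/PS0)
  lvl2: tbl 0x36, slot 22 ⇒ 0x38007 (P1/RW1/US1/PS0)
  → PA=0x38ECA  (3 entries read)

Access #0 PA: 0x38ECA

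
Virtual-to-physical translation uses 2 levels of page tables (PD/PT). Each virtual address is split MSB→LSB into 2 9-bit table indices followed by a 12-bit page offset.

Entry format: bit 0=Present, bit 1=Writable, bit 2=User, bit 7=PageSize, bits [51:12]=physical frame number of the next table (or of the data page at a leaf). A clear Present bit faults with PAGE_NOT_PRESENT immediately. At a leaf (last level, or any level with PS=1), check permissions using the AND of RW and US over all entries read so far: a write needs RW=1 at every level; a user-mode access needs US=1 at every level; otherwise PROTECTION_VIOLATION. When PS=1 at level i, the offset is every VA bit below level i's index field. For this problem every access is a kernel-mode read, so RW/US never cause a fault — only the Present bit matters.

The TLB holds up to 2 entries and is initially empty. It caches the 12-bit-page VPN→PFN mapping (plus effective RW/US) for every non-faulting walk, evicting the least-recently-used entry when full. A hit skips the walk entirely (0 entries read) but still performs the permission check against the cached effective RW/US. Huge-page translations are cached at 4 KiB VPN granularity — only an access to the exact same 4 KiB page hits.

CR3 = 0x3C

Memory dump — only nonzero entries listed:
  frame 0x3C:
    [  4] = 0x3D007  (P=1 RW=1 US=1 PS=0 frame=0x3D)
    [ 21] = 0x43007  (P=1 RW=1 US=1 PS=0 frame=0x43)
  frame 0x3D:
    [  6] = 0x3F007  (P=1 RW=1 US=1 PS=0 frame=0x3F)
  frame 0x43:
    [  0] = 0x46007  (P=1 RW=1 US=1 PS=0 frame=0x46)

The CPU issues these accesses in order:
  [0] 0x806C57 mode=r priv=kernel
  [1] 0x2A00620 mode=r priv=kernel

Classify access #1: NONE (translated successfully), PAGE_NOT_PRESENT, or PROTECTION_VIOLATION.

Trace:
#0 VA=0x806C57 (r,kernel):
  L0: frame=0x3C idx=4 entry=0x3D007 [P=1 RW=1 US=1 PS=0]
  L1: frame=0x3D idx=6 entry=0x3F007 [P=1 RW=1 US=1 PS=0]
  → PA=0x3FC57  (2 entries read)
#1 VA=0x2A00620 (r,kernel):
  L0: frame=0x3C idx=21 entry=0x43007 [P=1 RW=1 US=1 PS=0]
  L1: frame=0x43 idx=0 entry=0x46007 [P=1 RW=1 US=1 PS=0]
  → PA=0x46620  (2 entries read)

Access #1 fault: NONE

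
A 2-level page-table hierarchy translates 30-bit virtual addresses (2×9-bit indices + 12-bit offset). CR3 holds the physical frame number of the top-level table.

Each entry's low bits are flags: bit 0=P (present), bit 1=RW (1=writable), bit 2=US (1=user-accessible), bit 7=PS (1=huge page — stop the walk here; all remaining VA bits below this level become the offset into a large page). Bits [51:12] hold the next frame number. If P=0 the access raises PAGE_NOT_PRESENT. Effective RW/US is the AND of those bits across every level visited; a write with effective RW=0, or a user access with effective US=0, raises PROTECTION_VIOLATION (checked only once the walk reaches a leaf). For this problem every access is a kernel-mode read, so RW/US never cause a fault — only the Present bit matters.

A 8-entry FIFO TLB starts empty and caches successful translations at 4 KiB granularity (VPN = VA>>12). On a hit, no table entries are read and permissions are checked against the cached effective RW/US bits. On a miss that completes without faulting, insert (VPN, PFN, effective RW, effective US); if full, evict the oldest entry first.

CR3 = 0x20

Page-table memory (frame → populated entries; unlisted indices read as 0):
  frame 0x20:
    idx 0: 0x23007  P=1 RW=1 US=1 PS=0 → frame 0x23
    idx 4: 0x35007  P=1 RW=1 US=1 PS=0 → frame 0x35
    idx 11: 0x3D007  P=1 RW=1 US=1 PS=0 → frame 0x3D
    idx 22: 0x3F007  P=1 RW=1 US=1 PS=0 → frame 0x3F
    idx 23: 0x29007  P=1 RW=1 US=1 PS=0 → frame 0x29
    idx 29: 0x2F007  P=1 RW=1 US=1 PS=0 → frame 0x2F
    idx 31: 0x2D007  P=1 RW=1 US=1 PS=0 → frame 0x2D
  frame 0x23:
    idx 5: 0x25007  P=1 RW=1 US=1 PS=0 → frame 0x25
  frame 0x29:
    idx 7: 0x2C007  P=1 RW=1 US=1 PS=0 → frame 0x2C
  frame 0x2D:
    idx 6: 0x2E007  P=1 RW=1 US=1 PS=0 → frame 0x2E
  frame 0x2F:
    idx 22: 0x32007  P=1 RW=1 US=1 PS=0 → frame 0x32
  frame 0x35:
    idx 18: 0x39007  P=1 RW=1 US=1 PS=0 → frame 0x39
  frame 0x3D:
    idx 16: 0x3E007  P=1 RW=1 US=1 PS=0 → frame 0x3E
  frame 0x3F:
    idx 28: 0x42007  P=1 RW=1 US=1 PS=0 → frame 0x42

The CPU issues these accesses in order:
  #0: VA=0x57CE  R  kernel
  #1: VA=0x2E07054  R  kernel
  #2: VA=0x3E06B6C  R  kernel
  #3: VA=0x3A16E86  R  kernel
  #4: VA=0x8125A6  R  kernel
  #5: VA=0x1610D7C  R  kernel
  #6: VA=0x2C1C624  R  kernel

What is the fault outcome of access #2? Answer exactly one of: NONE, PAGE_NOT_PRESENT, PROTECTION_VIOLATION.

Per-access translation:
#0 VA=0x57CE (r,kernel):
  L0: frame=0x20 idx=0 entry=0x23007 [P=1 RW=1 US=1 PS=0]
  L1: frame=0x23 idx=5 entry=0x25007 [P=1 RW=1 US=1 PS=0]
  ✓ 0x257CE  — 2 lookups
#1 VA=0x2E07054 (r,kernel):
  L0: frame=0x20 idx=23 entry=0x29007 [P=1 RW=1 US=1 PS=0]
  L1: frame=0x29 idx=7 entry=0x2C007 [P=1 RW=1 US=1 PS=0]
  ✓ 0x2C054  — 2 lookups
#2 VA=0x3E06B6C (r,kernel):
  L0: frame=0x20 idx=31 entry=0x2D007 [P=1 RW=1 US=1 PS=0]
  L1: frame=0x2D idx=6 entry=0x2E007 [P=1 RW=1 US=1 PS=0]
  ✓ 0x2EB6C  — 2 lookups
#3 VA=0x3A16E86 (r,kernel):
  L0: frame=0x20 idx=29 entry=0x2F007 [P=1 RW=1 US=1 PS=0]
  L1: frame=0x2F idx=22 entry=0x32007 [P=1 RW=1 US=1 PS=0]
  ✓ 0x32E86  — 2 lookups
#4 VA=0x8125A6 (r,kernel):
  L0: frame=0x20 idx=4 entry=0x35007 [P=1 RW=1 US=1 PS=0]
  L1: frame=0x35 idx=18 entry=0x39007 [P=1 RW=1 US=1 PS=0]
  ✓ 0x395A6  — 2 lookups
#5 VA=0x1610D7C (r,kernel):
  L0: frame=0x20 idx=11 entry=0x3D007 [P=1 RW=1 US=1 PS=0]
  L1: frame=0x3D idx=16 entry=0x3E007 [P=1 RW=1 US=1 PS=0]
  ✓ 0x3ED7C  — 2 lookups
#6 VA=0x2C1C624 (r,kernel):
  L0: frame=0x20 idx=22 entry=0x3F007 [P=1 RW=1 US=1 PS=0]
  L1: frame=0x3F idx=28 entry=0x42007 [P=1 RW=1 US=1 PS=0]
  ✓ 0x42624  — 2 lookups

Access #2 fault: NONE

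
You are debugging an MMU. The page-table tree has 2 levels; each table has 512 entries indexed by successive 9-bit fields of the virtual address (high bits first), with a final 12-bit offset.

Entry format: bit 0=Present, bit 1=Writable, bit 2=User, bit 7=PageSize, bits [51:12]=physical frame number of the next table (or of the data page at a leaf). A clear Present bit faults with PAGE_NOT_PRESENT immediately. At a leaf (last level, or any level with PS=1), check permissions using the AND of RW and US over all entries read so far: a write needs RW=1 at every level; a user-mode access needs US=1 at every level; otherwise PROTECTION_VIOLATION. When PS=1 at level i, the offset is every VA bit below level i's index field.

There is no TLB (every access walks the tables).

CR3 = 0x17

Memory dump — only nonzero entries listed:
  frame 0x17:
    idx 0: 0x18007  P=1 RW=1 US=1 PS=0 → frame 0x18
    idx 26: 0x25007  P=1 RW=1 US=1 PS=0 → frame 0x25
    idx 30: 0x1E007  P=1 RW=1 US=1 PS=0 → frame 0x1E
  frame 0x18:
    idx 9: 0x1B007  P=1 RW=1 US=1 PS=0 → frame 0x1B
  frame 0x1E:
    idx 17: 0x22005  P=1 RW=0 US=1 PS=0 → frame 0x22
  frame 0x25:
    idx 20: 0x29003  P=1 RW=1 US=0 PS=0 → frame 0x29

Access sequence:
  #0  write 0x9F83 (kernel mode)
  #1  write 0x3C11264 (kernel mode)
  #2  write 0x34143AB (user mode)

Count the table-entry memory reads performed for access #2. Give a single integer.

Trace:
#0 VA=0x9F83 (w,kernel):
  [0] read 0x17 idx=0: raw=0x18007 flags P=1 W=1 U=1 S=0
  [1] read 0x18 idx=9: raw=0x1B007 flags P=1 W=1 U=1 S=0
  ⇒ phys 0x1BF83  [2 reads]
#1 VA=0x3C11264 (w,kernel):
  [0] read 0x17 idx=30: raw=0x1E007 flags P=1 W=1 U=1 S=0
  [1] read 0x1E idx=17: raw=0x22005 flags P=1 W=0 U=1 S=0
  ⇒ fault: PROTECTION_VIOLATION  — 2 lookups
#2 VA=0x34143AB (w,user):
  [0] read 0x17 idx=26: raw=0x25007 flags P=1 W=1 U=1 S=0
  [1] read 0x25 idx=20: raw=0x29003 flags P=1 W=1 U=0 S=0
  ⇒ fault: PROTECTION_VIOLATION  — 2 lookups

Entries read for #2: 2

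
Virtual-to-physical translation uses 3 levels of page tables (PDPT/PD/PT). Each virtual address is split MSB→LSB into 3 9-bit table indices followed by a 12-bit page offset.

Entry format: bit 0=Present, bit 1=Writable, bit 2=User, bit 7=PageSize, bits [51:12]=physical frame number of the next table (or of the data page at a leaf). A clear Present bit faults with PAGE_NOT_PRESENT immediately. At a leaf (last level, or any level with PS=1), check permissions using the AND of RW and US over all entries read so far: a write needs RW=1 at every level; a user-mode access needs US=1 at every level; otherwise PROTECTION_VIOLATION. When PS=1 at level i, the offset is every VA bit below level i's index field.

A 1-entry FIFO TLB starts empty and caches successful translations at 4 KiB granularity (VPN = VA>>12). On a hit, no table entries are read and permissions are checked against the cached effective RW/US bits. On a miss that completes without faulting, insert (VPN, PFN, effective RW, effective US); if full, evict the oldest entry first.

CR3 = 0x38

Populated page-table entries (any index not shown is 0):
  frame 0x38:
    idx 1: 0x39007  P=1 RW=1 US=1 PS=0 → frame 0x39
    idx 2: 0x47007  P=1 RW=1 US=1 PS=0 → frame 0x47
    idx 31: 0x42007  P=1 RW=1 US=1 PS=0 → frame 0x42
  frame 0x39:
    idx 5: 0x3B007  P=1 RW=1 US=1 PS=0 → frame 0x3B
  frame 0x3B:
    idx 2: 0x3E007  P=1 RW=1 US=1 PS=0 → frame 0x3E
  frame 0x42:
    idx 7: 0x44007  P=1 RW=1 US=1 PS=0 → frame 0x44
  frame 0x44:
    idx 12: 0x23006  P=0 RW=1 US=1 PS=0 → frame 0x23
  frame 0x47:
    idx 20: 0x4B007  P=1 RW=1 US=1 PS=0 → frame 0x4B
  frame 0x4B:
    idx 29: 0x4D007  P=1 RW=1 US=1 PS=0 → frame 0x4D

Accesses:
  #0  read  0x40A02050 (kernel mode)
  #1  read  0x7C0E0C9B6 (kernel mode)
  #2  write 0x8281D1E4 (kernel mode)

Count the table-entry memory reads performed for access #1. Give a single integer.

Per-access translation:
#0 VA=0x40A02050 (r,kernel):
  L0: frame=0x38 idx=1 entry=0x39007 [P=1 RW=1 US=1 PS=0]
  L1: frame=0x39 idx=5 entry=0x3B007 [P=1 RW=1 US=1 PS=0]
  L2: frame=0x3B idx=2 entry=0x3E007 [P=1 RW=1 US=1 PS=0]
  ⇒ phys 0x3E050  [3 reads]
#1 VA=0x7C0E0C9B6 (r,kernel):
  L0: frame=0x38 idx=31 entry=0x42007 [P=1 RW=1 US=1 PS=0]
  L1: frame=0x42 idx=7 entry=0x44007 [P=1 RW=1 US=1 PS=0]
  L2: frame=0x44 idx=12 entry=0x23006 [P=0 RW=1 US=1 PS=0]
  ✗ PAGE_NOT_PRESENT  [3 reads]
#2 VA=0x8281D1E4 (w,kernel):
  L0: frame=0x38 idx=2 entry=0x47007 [P=1 RW=1 US=1 PS=0]
  L1: frame=0x47 idx=20 entry=0x4B007 [P=1 RW=1 US=1 PS=0]
  L2: frame=0x4B idx=29 entry=0x4D007 [P=1 RW=1 US=1 PS=0]
  ⇒ phys 0x4D1E4  [3 reads]

Entries read for #1: 3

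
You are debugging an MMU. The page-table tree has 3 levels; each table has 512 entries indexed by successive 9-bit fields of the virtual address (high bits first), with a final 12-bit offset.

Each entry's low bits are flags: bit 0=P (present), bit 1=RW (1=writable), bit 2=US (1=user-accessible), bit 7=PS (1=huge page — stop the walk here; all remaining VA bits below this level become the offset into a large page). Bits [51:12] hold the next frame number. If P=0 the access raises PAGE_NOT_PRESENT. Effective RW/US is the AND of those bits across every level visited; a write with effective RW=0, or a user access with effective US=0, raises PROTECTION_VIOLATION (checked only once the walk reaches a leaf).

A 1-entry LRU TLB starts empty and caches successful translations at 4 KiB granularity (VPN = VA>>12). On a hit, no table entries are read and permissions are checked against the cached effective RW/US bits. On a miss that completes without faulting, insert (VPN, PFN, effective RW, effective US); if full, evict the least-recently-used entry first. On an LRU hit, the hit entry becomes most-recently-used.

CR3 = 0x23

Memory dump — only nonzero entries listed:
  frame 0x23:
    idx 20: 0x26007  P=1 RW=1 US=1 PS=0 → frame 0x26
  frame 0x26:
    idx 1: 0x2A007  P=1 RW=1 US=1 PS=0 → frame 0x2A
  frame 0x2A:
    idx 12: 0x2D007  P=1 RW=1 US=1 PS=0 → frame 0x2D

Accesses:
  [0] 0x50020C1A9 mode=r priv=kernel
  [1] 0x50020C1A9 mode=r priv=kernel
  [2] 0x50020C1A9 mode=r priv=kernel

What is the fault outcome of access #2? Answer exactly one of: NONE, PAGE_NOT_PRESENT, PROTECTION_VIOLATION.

Trace:
#0 VA=0x50020C1A9 (r,kernel):
  [0] read 0x23 idx=20: raw=0x26007 flags P=1 W=1 U=1 S=0
  [1] read 0x26 idx=1: raw=0x2A007 flags P=1 W=1 U=1 S=0
  [2] read 0x2A idx=12: raw=0x2D007 flags P=1 W=1 U=1 S=0
  → PA=0x2D1A9  (3 entries read)
#1 VA=0x50020C1A9 (r,kernel):
  TLB hit vpn=0x50020C → PA=0x2D1A9
#2 VA=0x50020C1A9 (r,kernel):
  TLB hit vpn=0x50020C → PA=0x2D1A9

Access #2 fault: NONE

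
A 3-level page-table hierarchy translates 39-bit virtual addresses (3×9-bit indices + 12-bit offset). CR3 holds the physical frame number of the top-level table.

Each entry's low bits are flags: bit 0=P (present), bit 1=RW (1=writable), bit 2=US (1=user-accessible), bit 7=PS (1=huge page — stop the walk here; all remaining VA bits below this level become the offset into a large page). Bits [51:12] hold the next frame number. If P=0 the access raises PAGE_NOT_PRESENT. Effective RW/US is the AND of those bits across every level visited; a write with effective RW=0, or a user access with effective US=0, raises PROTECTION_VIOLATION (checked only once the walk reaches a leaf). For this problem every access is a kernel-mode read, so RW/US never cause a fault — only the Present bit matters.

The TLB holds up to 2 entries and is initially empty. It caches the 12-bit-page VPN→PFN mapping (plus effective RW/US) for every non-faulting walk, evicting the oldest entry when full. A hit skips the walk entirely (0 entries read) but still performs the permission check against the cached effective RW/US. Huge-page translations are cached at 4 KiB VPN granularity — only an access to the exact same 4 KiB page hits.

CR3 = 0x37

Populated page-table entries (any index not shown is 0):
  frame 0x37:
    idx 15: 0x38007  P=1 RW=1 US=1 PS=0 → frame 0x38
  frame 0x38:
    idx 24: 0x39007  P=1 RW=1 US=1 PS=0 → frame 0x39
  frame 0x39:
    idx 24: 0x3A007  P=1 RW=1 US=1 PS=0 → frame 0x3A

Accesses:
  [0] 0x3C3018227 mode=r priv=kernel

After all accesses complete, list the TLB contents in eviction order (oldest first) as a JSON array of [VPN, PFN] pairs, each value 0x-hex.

Walk each access:
#0 VA=0x3C3018227 (r,kernel):
  [0] read 0x37 idx=15: raw=0x38007 flags P=1 W=1 U=1 S=0
  [1] read 0x38 idx=24: raw=0x39007 flags P=1 W=1 U=1 S=0
  [2] read 0x39 idx=24: raw=0x3A007 flags P=1 W=1 U=1 S=0
  → PA=0x3A227  (3 entries read)

TLB: [["0x3C3018", "0x3A"]]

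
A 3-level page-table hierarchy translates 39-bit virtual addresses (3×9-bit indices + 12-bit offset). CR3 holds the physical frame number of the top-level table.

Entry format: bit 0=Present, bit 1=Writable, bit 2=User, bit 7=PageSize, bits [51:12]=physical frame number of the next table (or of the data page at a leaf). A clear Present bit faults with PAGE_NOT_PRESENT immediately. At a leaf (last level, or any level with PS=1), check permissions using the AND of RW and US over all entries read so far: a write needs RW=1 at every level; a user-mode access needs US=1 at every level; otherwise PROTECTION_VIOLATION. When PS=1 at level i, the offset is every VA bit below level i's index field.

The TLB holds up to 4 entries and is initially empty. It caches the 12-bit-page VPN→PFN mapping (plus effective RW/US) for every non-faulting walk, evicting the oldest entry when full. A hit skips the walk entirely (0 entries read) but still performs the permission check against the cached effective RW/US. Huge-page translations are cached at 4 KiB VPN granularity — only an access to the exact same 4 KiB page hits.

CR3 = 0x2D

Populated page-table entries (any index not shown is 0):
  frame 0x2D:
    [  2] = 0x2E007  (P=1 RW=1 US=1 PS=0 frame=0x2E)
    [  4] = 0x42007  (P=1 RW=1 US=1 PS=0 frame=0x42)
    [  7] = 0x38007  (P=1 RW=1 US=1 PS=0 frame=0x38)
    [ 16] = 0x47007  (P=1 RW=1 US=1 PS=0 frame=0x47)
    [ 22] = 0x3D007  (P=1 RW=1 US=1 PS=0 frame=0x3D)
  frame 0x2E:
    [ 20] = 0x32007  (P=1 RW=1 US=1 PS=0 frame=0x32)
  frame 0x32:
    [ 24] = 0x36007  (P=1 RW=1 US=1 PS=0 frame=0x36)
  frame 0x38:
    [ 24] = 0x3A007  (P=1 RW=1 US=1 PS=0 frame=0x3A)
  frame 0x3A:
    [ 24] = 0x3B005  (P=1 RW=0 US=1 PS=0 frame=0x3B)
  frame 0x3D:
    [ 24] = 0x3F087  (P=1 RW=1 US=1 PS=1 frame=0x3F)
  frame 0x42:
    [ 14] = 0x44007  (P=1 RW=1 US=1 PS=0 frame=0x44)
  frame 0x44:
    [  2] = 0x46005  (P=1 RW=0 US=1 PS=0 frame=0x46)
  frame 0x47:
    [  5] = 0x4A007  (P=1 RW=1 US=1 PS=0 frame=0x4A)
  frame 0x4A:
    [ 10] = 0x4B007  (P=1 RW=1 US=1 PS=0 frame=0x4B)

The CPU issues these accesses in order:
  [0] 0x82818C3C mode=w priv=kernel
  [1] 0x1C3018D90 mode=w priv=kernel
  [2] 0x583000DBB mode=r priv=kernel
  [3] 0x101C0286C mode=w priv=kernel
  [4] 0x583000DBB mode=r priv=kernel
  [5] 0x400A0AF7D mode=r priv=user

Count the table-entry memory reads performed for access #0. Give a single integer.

Per-access translation:
#0 VA=0x82818C3C (w,kernel):
  lvl0: tbl 0x2D, slot 2 ⇒ 0x2E007 (P1/RW1/US1/PS0)
  lvl1: tbl 0x2E, slot 20 ⇒ 0x32007 (P1/RW1/US1/PS0)
  lvl2: tbl 0x32, slot 24 ⇒ 0x36007 (P1/RW1/US1/PS0)
  ✓ 0x36C3C  — 3 lookups
#1 VA=0x1C3018D90 (w,kernel):
  lvl0: tbl 0x2D, slot 7 ⇒ 0x38007 (P1/RW1/US1/PS0)
  lvl1: tbl 0x38, slot 24 ⇒ 0x3A007 (P1/RW1/US1/PS0)
  lvl2: tbl 0x3A, slot 24 ⇒ 0x3B005 (P1/RW0/US1/PS0)
  → PROTECTION_VIOLATION  (3 entries read)
#2 VA=0x583000DBB (r,kernel):
  lvl0: tbl 0x2D, slot 22 ⇒ 0x3D007 (P1/RW1/US1/PS0)
  lvl1: tbl 0x3D, slot 24 ⇒ 0x3F087 (P1/RW1/US1/PS1)
  ✓ 0x3FDBB (huge @L1)  — 2 lookups
#3 VA=0x101C0286C (w,kernel):
  lvl0: tbl 0x2D, slot 4 ⇒ 0x42007 (P1/RW1/US1/PS0)
  lvl1: tbl 0x42, slot 14 ⇒ 0x44007 (P1/RW1/US1/PS0)
  lvl2: tbl 0x44, slot 2 ⇒ 0x46005 (P1/RW0/US1/PS0)
  → PROTECTION_VIOLATION  (3 entries read)
#4 VA=0x583000DBB (r,kernel):
  TLB hit vpn=0x583000 → PA=0x3FDBB
#5 VA=0x400A0AF7D (r,user):
  lvl0: tbl 0x2D, slot 16 ⇒ 0x47007 (P1/RW1/US1/PS0)
  lvl1: tbl 0x47, slot 5 ⇒ 0x4A007 (P1/RW1/US1/PS0)
  lvl2: tbl 0x4A, slot 10 ⇒ 0x4B007 (P1/RW1/US1/PS0)
  ✓ 0x4BF7D  — 3 lookups

Entries read for #0: 3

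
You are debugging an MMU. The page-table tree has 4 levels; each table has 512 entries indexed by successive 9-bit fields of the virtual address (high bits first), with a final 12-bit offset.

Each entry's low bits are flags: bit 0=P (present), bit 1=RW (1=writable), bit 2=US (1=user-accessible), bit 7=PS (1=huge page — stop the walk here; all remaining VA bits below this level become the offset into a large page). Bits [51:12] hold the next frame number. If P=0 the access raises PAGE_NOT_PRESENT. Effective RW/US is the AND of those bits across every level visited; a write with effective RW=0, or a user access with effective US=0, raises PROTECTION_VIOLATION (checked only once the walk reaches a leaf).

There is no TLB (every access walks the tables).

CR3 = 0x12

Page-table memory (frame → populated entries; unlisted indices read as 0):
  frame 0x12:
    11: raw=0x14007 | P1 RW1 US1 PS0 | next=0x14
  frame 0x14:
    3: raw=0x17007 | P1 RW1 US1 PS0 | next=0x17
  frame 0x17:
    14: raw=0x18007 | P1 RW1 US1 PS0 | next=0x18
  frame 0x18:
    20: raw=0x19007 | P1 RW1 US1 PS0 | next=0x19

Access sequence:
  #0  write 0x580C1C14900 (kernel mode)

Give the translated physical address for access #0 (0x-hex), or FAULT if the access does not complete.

Walk each access:
#0 VA=0x580C1C14900 (w,kernel):
  L0: frame=0x12 idx=11 entry=0x14007 [P=1 RW=1 US=1 PS=0]
  L1: frame=0x14 idx=3 entry=0x17007 [P=1 RW=1 US=1 PS=0]
  L2: frame=0x17 idx=14 entry=0x18007 [P=1 RW=1 US=1 PS=0]
  L3: frame=0x18 idx=20 entry=0x19007 [P=1 RW=1 US=1 PS=0]
  ⇒ phys 0x19900  [4 reads]

Access #0 PA: 0x19900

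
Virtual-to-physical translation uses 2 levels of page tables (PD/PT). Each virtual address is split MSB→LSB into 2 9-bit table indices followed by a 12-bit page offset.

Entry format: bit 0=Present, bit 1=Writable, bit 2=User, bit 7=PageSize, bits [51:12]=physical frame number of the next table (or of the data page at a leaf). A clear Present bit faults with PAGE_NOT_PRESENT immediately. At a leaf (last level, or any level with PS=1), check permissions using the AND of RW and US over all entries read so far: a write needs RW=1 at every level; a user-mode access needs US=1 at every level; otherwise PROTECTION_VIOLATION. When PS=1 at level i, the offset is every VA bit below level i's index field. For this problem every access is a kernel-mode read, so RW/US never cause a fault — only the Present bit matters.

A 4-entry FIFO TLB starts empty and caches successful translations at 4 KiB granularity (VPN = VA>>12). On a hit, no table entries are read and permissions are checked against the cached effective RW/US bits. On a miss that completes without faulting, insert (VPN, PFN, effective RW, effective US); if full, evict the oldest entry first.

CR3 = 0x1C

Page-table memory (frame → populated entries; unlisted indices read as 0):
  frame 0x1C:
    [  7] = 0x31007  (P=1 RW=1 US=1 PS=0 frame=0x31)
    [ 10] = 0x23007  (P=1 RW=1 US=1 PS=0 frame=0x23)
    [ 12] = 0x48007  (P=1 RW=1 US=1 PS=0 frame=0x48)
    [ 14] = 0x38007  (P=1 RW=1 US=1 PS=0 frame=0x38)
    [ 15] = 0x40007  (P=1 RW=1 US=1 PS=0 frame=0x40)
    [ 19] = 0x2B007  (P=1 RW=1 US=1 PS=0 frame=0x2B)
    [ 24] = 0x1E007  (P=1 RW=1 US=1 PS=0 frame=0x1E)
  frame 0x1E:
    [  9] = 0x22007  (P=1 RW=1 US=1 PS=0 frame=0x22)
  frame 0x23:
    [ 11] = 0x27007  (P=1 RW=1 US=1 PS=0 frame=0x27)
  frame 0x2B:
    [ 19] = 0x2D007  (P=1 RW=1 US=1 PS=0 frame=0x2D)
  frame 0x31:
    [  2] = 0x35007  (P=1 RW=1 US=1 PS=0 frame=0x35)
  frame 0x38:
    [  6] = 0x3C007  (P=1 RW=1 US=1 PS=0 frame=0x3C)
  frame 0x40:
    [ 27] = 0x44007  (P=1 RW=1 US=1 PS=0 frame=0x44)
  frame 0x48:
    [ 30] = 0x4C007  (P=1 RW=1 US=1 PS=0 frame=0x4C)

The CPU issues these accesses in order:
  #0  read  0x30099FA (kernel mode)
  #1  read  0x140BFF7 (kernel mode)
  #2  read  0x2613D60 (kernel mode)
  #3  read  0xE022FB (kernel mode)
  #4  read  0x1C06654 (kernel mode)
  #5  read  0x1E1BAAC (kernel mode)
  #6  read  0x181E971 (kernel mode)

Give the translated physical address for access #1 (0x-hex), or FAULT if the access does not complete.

Per-access translation:
#0 VA=0x30099FA (r,kernel):
  [0] read 0x1C idx=24: raw=0x1E007 flags P=1 W=1 U=1 S=0
  [1] read 0x1E idx=9: raw=0x22007 flags P=1 W=1 U=1 S=0
  ✓ 0x229FA  — 2 lookups
#1 VA=0x140BFF7 (r,kernel):
  [0] read 0x1C idx=10: raw=0x23007 flags P=1 W=1 U=1 S=0
  [1] read 0x23 idx=11: raw=0x27007 flags P=1 W=1 U=1 S=0
  ✓ 0x27FF7  — 2 lookups
#2 VA=0x2613D60 (r,kernel):
  [0] read 0x1C idx=19: raw=0x2B007 flags P=1 W=1 U=1 S=0
  [1] read 0x2B idx=19: raw=0x2D007 flags P=1 W=1 U=1 S=0
  ✓ 0x2DD60  — 2 lookups
#3 VA=0xE022FB (r,kernel):
  [0] read 0x1C idx=7: raw=0x31007 flags P=1 W=1 U=1 S=0
  [1] read 0x31 idx=2: raw=0x35007 flags P=1 W=1 U=1 S=0
  ✓ 0x352FB  — 2 lookups
#4 VA=0x1C06654 (r,kernel):
  [0] read 0x1C idx=14: raw=0x38007 flags P=1 W=1 U=1 S=0
  [1] read 0x38 idx=6: raw=0x3C007 flags P=1 W=1 U=1 S=0
  ✓ 0x3C654  — 2 lookups
#5 VA=0x1E1BAAC (r,kernel):
  [0] read 0x1C idx=15: raw=0x40007 flags P=1 W=1 U=1 S=0
  [1] read 0x40 idx=27: raw=0x44007 flags P=1 W=1 U=1 S=0
  ✓ 0x44AAC  — 2 lookups
#6 VA=0x181E971 (r,kernel):
  [0] read 0x1C idx=12: raw=0x48007 flags P=1 W=1 U=1 S=0
  [1] read 0x48 idx=30: raw=0x4C007 flags P=1 W=1 U=1 S=0
  ✓ 0x4C971  — 2 lookups

Access #1 PA: 0x27FF7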